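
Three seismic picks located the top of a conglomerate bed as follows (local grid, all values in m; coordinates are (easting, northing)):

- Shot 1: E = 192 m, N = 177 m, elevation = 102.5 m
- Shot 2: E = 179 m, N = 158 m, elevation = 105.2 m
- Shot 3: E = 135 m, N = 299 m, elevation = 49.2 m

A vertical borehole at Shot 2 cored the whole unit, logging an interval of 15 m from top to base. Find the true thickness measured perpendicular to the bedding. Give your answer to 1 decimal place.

13.9 m

Let the plane be z = a·E + b·N + c.
Shot 2−Shot 1: −13a − 19b = 2.7;  Shot 3−Shot 1: −57a + 122b = −53.3.
Solving gives a = 0.25601, b = −0.31727.
|∇z| = √(a²+b²) = 0.40768, so dip δ = arctan(0.40768) = 22.18°.
True thickness = vertical thickness × cos δ = 15 × cos 22.18° = 13.9 m.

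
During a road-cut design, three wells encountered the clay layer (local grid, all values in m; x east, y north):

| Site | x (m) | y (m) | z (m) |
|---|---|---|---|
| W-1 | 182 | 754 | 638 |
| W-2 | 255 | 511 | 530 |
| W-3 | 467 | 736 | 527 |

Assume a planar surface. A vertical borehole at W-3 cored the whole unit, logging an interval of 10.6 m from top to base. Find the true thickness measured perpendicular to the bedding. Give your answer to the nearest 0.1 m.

9.5 m

Let the plane be z = a·x + b·y + c.
W-2−W-1: 73a − 243b = −108;  W-3−W-1: 285a − 18b = −111.
Solving gives a = −0.36839, b = 0.33377.
|∇z| = √(a²+b²) = 0.49711, so dip δ = arctan(0.49711) = 26.43°.
True thickness = vertical thickness × cos δ = 10.6 × cos 26.43° = 9.5 m.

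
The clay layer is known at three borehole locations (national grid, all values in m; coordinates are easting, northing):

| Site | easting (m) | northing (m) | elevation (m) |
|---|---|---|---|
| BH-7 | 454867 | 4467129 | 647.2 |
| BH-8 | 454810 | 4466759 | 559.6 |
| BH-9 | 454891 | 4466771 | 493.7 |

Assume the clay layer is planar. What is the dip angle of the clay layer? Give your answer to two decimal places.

43.36°

Two edge vectors: BH-7→BH-8 = (-57, -370, -87.6), BH-7→BH-9 = (24, -358, -153.5).
Normal n = (BH-7→BH-8) × (BH-7→BH-9) = (25434.2, -10851.9, 29286).
So ∂z/∂easting = −n_x/n_z = −0.86848 and ∂z/∂northing = −n_y/n_z = 0.37055.
Gradient magnitude |∇z| = √(a² + b²) = √(0.75425 + 0.13731) = 0.94422.
True dip = arctan(0.94422) = 43.36°, dipping toward ESE (azimuth ≈ 113°).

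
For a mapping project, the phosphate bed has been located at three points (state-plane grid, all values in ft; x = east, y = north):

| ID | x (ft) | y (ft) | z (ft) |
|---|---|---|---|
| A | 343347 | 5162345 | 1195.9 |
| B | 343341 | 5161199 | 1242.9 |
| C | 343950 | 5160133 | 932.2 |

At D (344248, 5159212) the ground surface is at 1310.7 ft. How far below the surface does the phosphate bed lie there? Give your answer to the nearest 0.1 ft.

515.4 ft

Two edge vectors: A→B = (-6, -1146, 47), A→C = (603, -2212, -263.7).
Normal n = (A→B) × (A→C) = (406164.2, 26758.8, 704310).
So ∂z/∂x = −n_x/n_z = −0.576683847 and ∂z/∂y = −n_y/n_z = −0.037992929.
Intercept c from A: 1195.9 + 198002.67 + 196132.61 = 395331.18.
At (344248, 5159212): z_contact = −198522.26 − 196013.58 + 395331.18 = 795.34 ft.
Depth below ground = 1310.7 − 795.34 = 515.4 ft.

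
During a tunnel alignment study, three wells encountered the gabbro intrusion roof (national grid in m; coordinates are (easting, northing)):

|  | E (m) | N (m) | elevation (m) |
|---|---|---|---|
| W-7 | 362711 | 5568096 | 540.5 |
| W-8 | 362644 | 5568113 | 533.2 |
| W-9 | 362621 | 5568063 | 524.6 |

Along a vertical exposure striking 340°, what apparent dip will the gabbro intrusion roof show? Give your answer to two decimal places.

Two edge vectors: W-7→W-8 = (-67, 17, -7.3), W-7→W-9 = (-90, -33, -15.9).
Normal n = (W-7→W-8) × (W-7→W-9) = (-511.2, -408.3, 3741).
So ∂z/∂E = −n_x/n_z = 0.13665 and ∂z/∂N = −n_y/n_z = 0.10914.
Unit vector along 340° is (sin 340°, cos 340°) = (-0.3420, 0.9397).
Slope in that direction = a·(-0.3420) + b·(0.9397) = 0.05582.
Apparent dip = arctan|0.05582| = 3.20° (true dip is 9.9°, so apparent ≤ true as expected).

3.20°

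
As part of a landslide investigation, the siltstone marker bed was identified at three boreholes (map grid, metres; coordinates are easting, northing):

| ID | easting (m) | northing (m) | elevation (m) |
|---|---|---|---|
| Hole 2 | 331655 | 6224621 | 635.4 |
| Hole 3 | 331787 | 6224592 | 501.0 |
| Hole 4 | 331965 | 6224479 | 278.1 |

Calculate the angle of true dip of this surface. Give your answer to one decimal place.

46.6°

Let the plane be z = a·easting + b·northing + c.
Hole 3−Hole 2: 132a − 29b = −134.4;  Hole 4−Hole 2: 310a − 142b = −357.3.
Solving gives a = −0.89431, b = 0.56383.
Gradient magnitude |∇z| = √(a² + b²) = √(0.79979 + 0.31790) = 1.05721.
True dip = arctan(1.05721) = 46.6°, dipping toward ESE (azimuth ≈ 122°).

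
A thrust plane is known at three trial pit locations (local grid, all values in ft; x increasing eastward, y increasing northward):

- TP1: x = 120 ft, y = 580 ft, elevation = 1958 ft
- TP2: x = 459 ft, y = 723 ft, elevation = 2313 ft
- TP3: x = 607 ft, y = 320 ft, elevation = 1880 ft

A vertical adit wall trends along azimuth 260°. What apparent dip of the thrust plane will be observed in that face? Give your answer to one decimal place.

Let the plane be z = a·x + b·y + c.
TP2−TP1: 339a + 143b = 355;  TP3−TP1: 487a − 260b = −78.
Solving gives a = 0.51430, b = 1.26331.
Unit vector along 260° is (sin 260°, cos 260°) = (-0.9848, -0.1736).
Slope in that direction = a·(-0.9848) + b·(-0.1736) = −0.72585.
Apparent dip = arctan|0.72585| = 36.0° (true dip is 53.8°, so apparent ≤ true as expected).

36.0°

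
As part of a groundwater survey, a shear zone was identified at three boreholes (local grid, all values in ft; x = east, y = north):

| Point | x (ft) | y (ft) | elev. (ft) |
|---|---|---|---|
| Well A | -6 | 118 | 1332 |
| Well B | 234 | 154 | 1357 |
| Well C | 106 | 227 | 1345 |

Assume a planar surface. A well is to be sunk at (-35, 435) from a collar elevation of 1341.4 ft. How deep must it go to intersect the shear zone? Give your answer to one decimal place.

Let the plane be z = a·x + b·y + c.
Well B−Well A: 240a + 36b = 25;  Well C−Well A: 112a + 109b = 13.
Solving gives a = 0.10200, b = 0.01446.
Then c = 1332 − a·-6 − b·118 = 1330.91.
At (-35, 435): z_contact = −3.57 + 6.29 + 1330.91 = 1333.63 ft.
Depth below ground = 1341.4 − 1333.63 = 7.8 ft.

7.8 ft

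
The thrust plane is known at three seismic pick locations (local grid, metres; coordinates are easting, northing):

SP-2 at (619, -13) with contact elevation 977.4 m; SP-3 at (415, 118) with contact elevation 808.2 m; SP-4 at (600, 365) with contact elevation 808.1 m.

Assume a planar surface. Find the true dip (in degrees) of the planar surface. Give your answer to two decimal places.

Two edge vectors: SP-2→SP-3 = (-204, 131, -169.2), SP-2→SP-4 = (-19, 378, -169.3).
Normal n = (SP-2→SP-3) × (SP-2→SP-4) = (41779.3, -31322.4, -74623).
So ∂z/∂easting = −n_x/n_z = 0.55987 and ∂z/∂northing = −n_y/n_z = −0.41974.
Gradient magnitude |∇z| = √(a² + b²) = √(0.31346 + 0.17618) = 0.69974.
True dip = arctan(0.69974) = 34.98°, dipping toward NW (azimuth ≈ 307°).

34.98°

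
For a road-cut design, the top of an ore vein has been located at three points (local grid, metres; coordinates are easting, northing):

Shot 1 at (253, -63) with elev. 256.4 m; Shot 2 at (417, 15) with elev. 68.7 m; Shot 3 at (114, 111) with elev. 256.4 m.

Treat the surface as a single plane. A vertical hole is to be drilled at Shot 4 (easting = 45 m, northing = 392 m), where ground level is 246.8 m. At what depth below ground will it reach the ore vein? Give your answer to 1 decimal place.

Let the plane be z = a·easting + b·northing + c.
Shot 2−Shot 1: 164a + 78b = −187.7;  Shot 3−Shot 1: −139a + 174b = 0.
Solving gives a = −0.82939, b = −0.66256.
Then c = 256.4 − a·253 − b·-63 = 424.49.
At (45, 392): z_contact = −37.32 − 259.72 + 424.49 = 127.45 m.
Depth below ground = 246.8 − 127.45 = 119.4 m.

119.4 m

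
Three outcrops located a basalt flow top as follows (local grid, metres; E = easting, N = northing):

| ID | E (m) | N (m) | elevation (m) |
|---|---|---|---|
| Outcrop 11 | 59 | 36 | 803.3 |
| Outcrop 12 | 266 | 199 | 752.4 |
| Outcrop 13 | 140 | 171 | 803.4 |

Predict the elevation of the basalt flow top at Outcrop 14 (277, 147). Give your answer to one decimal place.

Two edge vectors: Outcrop 11→Outcrop 12 = (207, 163, -50.9), Outcrop 11→Outcrop 13 = (81, 135, 0.1).
Normal n = (Outcrop 11→Outcrop 12) × (Outcrop 11→Outcrop 13) = (6887.8, -4143.6, 14742).
So ∂z/∂E = −n_x/n_z = −0.46722 and ∂z/∂N = −n_y/n_z = 0.28107.
Intercept c from Outcrop 11: 803.3 + 27.57 − 10.12 = 820.75.
At (277, 147): z = −129.4 + 41.3 + 820.75 = 732.6 m.

732.6 m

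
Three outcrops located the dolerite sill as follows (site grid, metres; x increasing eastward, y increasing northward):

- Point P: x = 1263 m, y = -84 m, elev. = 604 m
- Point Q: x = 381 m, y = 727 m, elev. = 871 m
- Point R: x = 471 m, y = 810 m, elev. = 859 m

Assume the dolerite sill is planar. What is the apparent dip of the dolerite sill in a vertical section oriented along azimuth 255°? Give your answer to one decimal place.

10.6°

Two edge vectors: Point P→Point Q = (-882, 811, 267), Point P→Point R = (-792, 894, 255).
Normal n = (Point P→Point Q) × (Point P→Point R) = (-31893, 13446, -146196).
So ∂z/∂x = −n_x/n_z = −0.21815 and ∂z/∂y = −n_y/n_z = 0.09197.
Unit vector along 255° is (sin 255°, cos 255°) = (-0.9659, -0.2588).
Slope in that direction = a·(-0.9659) + b·(-0.2588) = 0.18691.
Apparent dip = arctan|0.18691| = 10.6° (true dip is 13.3°, so apparent ≤ true as expected).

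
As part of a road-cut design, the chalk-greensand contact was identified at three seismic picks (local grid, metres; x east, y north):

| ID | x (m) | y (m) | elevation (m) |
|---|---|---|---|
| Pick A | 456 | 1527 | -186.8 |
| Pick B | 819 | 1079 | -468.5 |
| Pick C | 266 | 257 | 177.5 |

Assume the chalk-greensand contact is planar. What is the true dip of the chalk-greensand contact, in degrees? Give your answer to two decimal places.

Two edge vectors: Pick A→Pick B = (363, -448, -281.7), Pick A→Pick C = (-190, -1270, 364.3).
Normal n = (Pick A→Pick B) × (Pick A→Pick C) = (-520965.4, -78717.9, -546130).
So ∂z/∂x = −n_x/n_z = −0.95392 and ∂z/∂y = −n_y/n_z = −0.14414.
Gradient magnitude |∇z| = √(a² + b²) = √(0.90997 + 0.02078) = 0.96475.
True dip = arctan(0.96475) = 43.97°, dipping toward E (azimuth ≈ 081°).

43.97°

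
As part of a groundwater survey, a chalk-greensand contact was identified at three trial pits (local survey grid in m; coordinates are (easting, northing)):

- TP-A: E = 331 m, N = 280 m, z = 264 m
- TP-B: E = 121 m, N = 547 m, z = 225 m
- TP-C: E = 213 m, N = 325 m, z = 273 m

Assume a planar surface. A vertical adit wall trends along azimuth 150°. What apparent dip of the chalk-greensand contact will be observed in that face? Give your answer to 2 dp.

Two edge vectors: TP-A→TP-B = (-210, 267, -39), TP-A→TP-C = (-118, 45, 9).
Normal n = (TP-A→TP-B) × (TP-A→TP-C) = (4158, 6492, 22056).
So ∂z/∂E = −n_x/n_z = −0.18852 and ∂z/∂N = −n_y/n_z = −0.29434.
Unit vector along 150° is (sin 150°, cos 150°) = (0.5000, -0.8660).
Slope in that direction = a·(0.5000) + b·(-0.8660) = 0.16065.
Apparent dip = arctan|0.16065| = 9.13° (true dip is 19.3°, so apparent ≤ true as expected).

9.13°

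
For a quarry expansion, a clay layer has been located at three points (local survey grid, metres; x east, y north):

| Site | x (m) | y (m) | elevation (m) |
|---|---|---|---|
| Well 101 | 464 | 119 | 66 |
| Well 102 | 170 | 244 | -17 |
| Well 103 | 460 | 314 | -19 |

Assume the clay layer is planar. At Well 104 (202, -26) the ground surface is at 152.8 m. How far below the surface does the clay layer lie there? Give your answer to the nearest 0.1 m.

49.5 m

Let the plane be z = a·x + b·y + c.
Well 102−Well 101: −294a + 125b = −83;  Well 103−Well 101: −4a + 195b = −85.
Solving gives a = 0.09784, b = −0.43389.
Then c = 66 − a·464 − b·119 = 72.24.
At (202, -26): z_contact = 19.76 + 11.28 + 72.24 = 103.28 m.
Depth below ground = 152.8 − 103.28 = 49.5 m.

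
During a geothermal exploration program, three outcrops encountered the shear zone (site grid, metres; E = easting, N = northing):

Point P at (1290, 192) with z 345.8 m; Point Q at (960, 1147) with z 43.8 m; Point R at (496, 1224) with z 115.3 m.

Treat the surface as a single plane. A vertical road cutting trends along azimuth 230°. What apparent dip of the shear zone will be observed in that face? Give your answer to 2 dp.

Let the plane be z = a·E + b·N + c.
Point Q−Point P: −330a + 955b = −302;  Point R−Point P: −794a + 1032b = −230.5.
Solving gives a = −0.21914, b = −0.39195.
Unit vector along 230° is (sin 230°, cos 230°) = (-0.7660, -0.6428).
Slope in that direction = a·(-0.7660) + b·(-0.6428) = 0.41981.
Apparent dip = arctan|0.41981| = 22.77° (true dip is 24.2°, so apparent ≤ true as expected).

22.77°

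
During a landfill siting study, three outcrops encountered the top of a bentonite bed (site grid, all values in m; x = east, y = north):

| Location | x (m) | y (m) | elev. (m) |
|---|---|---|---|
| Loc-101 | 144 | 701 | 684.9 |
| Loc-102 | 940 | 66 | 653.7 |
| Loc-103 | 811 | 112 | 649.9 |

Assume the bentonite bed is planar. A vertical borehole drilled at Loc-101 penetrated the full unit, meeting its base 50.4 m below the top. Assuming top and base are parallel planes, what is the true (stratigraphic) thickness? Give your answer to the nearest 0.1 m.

Let the plane be z = a·x + b·y + c.
Loc-102−Loc-101: 796a − 635b = −31.2;  Loc-103−Loc-101: 667a − 589b = −35.
Solving gives a = 0.08495, b = 0.15562.
|∇z| = √(a²+b²) = 0.17730, so dip δ = arctan(0.17730) = 10.05°.
True thickness = vertical thickness × cos δ = 50.4 × cos 10.05° = 49.6 m.

49.6 m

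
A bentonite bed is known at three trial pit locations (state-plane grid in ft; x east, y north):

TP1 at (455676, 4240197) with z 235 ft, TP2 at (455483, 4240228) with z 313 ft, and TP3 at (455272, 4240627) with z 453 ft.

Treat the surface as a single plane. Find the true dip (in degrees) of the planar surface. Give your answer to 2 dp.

22.22°

Two edge vectors: TP1→TP2 = (-193, 31, 78), TP1→TP3 = (-404, 430, 218).
Normal n = (TP1→TP2) × (TP1→TP3) = (-26782, 10562, -70466).
So ∂z/∂x = −n_x/n_z = −0.38007 and ∂z/∂y = −n_y/n_z = 0.14989.
Gradient magnitude |∇z| = √(a² + b²) = √(0.14445 + 0.02247) = 0.40856.
True dip = arctan(0.40856) = 22.22°, dipping toward ESE (azimuth ≈ 112°).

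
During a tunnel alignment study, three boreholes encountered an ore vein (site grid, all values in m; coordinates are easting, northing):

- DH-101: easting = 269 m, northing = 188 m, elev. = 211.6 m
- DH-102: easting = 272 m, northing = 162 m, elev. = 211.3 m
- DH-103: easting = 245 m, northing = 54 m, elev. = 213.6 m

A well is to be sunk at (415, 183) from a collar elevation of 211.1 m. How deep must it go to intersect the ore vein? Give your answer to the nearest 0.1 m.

12.6 m

Let the plane be z = a·easting + b·northing + c.
DH-102−DH-101: 3a − 26b = −0.3;  DH-103−DH-101: −24a − 134b = 2.
Solving gives a = −0.08986, b = 0.00117.
Then c = 211.6 − a·269 − b·188 = 235.55.
At (415, 183): z_contact = −37.29 + 0.21 + 235.55 = 198.47 m.
Depth below ground = 211.1 − 198.47 = 12.6 m.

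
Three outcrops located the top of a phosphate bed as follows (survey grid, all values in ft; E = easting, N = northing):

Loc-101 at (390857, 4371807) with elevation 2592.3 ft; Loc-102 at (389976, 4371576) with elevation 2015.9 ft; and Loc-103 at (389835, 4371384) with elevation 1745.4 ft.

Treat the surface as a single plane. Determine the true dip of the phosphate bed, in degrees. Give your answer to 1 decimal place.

Let the plane be z = a·E + b·N + c.
Loc-102−Loc-101: −881a − 231b = −576.4;  Loc-103−Loc-101: −1022a − 423b = −846.9.
Solving gives a = 0.35278, b = 1.14978.
Gradient magnitude |∇z| = √(a² + b²) = √(0.12446 + 1.32199) = 1.20268.
True dip = arctan(1.20268) = 50.3°, dipping toward SSW (azimuth ≈ 197°).

50.3°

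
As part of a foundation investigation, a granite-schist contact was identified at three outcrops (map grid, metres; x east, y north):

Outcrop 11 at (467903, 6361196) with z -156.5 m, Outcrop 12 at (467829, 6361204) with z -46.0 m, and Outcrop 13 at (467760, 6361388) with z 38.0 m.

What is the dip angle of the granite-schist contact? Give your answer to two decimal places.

Two edge vectors: Outcrop 11→Outcrop 12 = (-74, 8, 110.5), Outcrop 11→Outcrop 13 = (-143, 192, 194.5).
Normal n = (Outcrop 11→Outcrop 12) × (Outcrop 11→Outcrop 13) = (-19660, -1408.5, -13064).
So ∂z/∂x = −n_x/n_z = −1.50490 and ∂z/∂y = −n_y/n_z = −0.10782.
Gradient magnitude |∇z| = √(a² + b²) = √(2.26472 + 0.01162) = 1.50876.
True dip = arctan(1.50876) = 56.46°, dipping toward E (azimuth ≈ 086°).

56.46°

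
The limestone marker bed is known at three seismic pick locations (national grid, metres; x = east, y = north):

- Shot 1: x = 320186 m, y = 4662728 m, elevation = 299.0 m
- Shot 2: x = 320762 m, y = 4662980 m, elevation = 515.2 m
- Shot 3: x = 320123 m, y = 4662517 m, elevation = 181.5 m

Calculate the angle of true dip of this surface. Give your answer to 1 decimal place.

28.1°

Two edge vectors: Shot 1→Shot 2 = (576, 252, 216.2), Shot 1→Shot 3 = (-63, -211, -117.5).
Normal n = (Shot 1→Shot 2) × (Shot 1→Shot 3) = (16008.2, 54059.4, -105660).
So ∂z/∂x = −n_x/n_z = 0.15151 and ∂z/∂y = −n_y/n_z = 0.51164.
Gradient magnitude |∇z| = √(a² + b²) = √(0.02295 + 0.26177) = 0.53360.
True dip = arctan(0.53360) = 28.1°, dipping toward SSW (azimuth ≈ 196°).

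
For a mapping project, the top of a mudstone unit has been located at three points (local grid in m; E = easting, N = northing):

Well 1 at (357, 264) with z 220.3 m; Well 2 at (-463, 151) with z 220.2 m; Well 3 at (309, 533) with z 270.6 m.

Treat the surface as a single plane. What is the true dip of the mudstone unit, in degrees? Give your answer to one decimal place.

Two edge vectors: Well 1→Well 2 = (-820, -113, -0.1), Well 1→Well 3 = (-48, 269, 50.3).
Normal n = (Well 1→Well 2) × (Well 1→Well 3) = (-5657, 41250.8, -226004).
So ∂z/∂E = −n_x/n_z = −0.02503 and ∂z/∂N = −n_y/n_z = 0.18252.
Gradient magnitude |∇z| = √(a² + b²) = √(0.00063 + 0.03331) = 0.18423.
True dip = arctan(0.18423) = 10.4°, dipping toward S (azimuth ≈ 172°).

10.4°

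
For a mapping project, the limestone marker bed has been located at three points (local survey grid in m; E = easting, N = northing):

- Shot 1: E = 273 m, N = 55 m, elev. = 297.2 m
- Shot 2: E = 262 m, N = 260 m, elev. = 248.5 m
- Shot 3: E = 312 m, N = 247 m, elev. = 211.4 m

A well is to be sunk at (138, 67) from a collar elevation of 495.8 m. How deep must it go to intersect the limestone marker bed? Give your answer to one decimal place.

91.9 m

Let the plane be z = a·E + b·N + c.
Shot 2−Shot 1: −11a + 205b = −48.7;  Shot 3−Shot 1: 39a + 192b = −85.8.
Solving gives a = −0.81514, b = −0.28130.
Then c = 297.2 − a·273 − b·55 = 535.20.
At (138, 67): z_contact = −112.49 − 18.85 + 535.20 = 403.87 m.
Depth below ground = 495.8 − 403.87 = 91.9 m.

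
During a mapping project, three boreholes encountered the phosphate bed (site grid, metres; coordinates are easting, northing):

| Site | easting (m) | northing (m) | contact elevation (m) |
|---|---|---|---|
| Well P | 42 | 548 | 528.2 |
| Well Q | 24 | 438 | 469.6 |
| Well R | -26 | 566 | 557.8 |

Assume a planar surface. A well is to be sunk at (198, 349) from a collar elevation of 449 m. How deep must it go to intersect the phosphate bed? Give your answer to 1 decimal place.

80.0 m

Let the plane be z = a·easting + b·northing + c.
Well Q−Well P: −18a − 110b = −58.6;  Well R−Well P: −68a + 18b = 29.6.
Solving gives a = −0.28206, b = 0.57888.
Then c = 528.2 − a·42 − b·548 = 222.82.
At (198, 349): z_contact = −55.85 + 202.03 + 222.82 = 369.00 m.
Depth below ground = 449 − 369.00 = 80.0 m.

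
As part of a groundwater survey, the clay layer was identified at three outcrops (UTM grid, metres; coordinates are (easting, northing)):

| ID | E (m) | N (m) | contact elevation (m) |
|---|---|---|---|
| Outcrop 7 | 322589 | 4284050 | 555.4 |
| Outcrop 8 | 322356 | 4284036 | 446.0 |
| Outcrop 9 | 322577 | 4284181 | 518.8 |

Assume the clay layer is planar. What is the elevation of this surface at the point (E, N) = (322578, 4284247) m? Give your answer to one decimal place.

Two edge vectors: Outcrop 7→Outcrop 8 = (-233, -14, -109.4), Outcrop 7→Outcrop 9 = (-12, 131, -36.6).
Normal n = (Outcrop 7→Outcrop 8) × (Outcrop 7→Outcrop 9) = (14843.8, -7215, -30691).
So ∂z/∂E = −n_x/n_z = 0.483653188 and ∂z/∂N = −n_y/n_z = −0.235085204.
Intercept c from Outcrop 7: 555.4 − 156021.20 + 1007116.77 = 851650.97.
At (322578, 4284247): z = 156015.9 − 1007163.1 + 851650.97 = 503.8 m.

503.8 m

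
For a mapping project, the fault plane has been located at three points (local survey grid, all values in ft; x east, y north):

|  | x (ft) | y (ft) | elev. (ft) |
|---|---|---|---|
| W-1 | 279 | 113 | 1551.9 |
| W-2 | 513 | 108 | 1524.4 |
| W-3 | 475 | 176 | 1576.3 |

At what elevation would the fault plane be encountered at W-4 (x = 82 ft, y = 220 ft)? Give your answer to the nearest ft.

Let the plane be z = a·x + b·y + c.
W-2−W-1: 234a − 5b = −27.5;  W-3−W-1: 196a + 63b = 24.4.
Solving gives a = −0.10244, b = 0.70599.
Then c = 1551.9 − a·279 − b·113 = 1500.70.
At (82, 220): z = −8.4 + 155.3 + 1500.70 = 1647.6 ft.

1648 ft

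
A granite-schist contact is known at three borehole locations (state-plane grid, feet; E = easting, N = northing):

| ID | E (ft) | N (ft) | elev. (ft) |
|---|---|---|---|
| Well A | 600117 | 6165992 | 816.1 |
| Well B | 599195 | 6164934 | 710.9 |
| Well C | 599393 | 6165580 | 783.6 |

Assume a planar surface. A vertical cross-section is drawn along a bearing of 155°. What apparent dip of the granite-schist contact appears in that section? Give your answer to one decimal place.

Let the plane be z = a·E + b·N + c.
Well B−Well A: −922a − 1058b = −105.2;  Well C−Well A: −724a − 412b = −32.5.
Solving gives a = −0.02320, b = 0.11965.
Unit vector along 155° is (sin 155°, cos 155°) = (0.4226, -0.9063).
Slope in that direction = a·(0.4226) + b·(-0.9063) = −0.11824.
Apparent dip = arctan|0.11824| = 6.7° (true dip is 6.9°, so apparent ≤ true as expected).

6.7°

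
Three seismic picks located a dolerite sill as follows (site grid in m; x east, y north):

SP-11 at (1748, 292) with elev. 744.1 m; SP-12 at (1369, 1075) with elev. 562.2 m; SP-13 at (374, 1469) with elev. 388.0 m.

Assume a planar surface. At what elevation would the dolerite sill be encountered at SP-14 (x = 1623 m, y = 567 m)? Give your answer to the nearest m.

681 m

Two edge vectors: SP-11→SP-12 = (-379, 783, -181.9), SP-11→SP-13 = (-1374, 1177, -356.1).
Normal n = (SP-11→SP-12) × (SP-11→SP-13) = (-64730, 114968.7, 629759).
So ∂z/∂x = −n_x/n_z = 0.10279 and ∂z/∂y = −n_y/n_z = −0.18256.
Intercept c from SP-11: 744.1 − 179.67 + 53.31 = 617.74.
At (1623, 567): z = 166.8 − 103.5 + 617.74 = 681.0 m.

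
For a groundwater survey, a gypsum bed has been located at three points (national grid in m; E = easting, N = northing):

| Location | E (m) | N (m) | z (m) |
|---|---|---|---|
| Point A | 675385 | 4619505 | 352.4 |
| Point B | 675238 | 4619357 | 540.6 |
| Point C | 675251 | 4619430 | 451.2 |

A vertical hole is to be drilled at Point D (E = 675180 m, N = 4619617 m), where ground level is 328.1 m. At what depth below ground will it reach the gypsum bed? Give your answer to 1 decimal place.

Two edge vectors: Point A→Point B = (-147, -148, 188.2), Point A→Point C = (-134, -75, 98.8).
Normal n = (Point A→Point B) × (Point A→Point C) = (-507.4, -10695.2, -8807).
So ∂z/∂E = −n_x/n_z = −0.057613262 and ∂z/∂N = −n_y/n_z = −1.214397638.
Intercept c from Point A: 352.4 + 38911.13 + 5609915.96 = 5649179.49.
At (675180, 4619617): z_contact = −38899.32 − 5610051.97 + 5649179.49 = 228.20 m.
Depth below ground = 328.1 − 228.20 = 99.9 m.

99.9 m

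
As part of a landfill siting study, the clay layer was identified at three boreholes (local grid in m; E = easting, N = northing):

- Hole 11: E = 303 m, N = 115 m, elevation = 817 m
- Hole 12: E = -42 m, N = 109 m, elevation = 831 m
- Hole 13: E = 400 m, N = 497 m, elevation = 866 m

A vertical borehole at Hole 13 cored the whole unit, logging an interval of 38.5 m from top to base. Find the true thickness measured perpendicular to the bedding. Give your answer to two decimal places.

38.10 m

Let the plane be z = a·E + b·N + c.
Hole 12−Hole 11: −345a − 6b = 14;  Hole 13−Hole 11: 97a + 382b = 49.
Solving gives a = −0.04300, b = 0.13919.
|∇z| = √(a²+b²) = 0.14568, so dip δ = arctan(0.14568) = 8.29°.
True thickness = vertical thickness × cos δ = 38.5 × cos 8.29° = 38.10 m.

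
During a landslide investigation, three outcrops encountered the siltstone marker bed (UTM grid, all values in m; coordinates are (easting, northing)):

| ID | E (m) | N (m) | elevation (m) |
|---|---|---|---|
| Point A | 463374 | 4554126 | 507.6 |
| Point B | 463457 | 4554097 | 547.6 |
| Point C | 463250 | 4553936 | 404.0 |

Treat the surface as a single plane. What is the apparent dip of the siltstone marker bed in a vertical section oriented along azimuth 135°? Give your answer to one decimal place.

14.3°

Two edge vectors: Point A→Point B = (83, -29, 40), Point A→Point C = (-124, -190, -103.6).
Normal n = (Point A→Point B) × (Point A→Point C) = (10604.4, 3638.8, -19366).
So ∂z/∂E = −n_x/n_z = 0.54758 and ∂z/∂N = −n_y/n_z = 0.18790.
Unit vector along 135° is (sin 135°, cos 135°) = (0.7071, -0.7071).
Slope in that direction = a·(0.7071) + b·(-0.7071) = 0.25433.
Apparent dip = arctan|0.25433| = 14.3° (true dip is 30.1°, so apparent ≤ true as expected).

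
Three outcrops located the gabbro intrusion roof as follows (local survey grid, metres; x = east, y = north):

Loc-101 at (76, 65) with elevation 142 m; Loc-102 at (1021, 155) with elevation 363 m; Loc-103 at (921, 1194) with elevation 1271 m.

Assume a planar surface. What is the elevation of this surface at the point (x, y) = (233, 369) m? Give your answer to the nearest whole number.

Let the plane be z = a·x + b·y + c.
Loc-102−Loc-101: 945a + 90b = 221;  Loc-103−Loc-101: 845a + 1129b = 1129.
Solving gives a = 0.14926, b = 0.88828.
Then c = 142 − a·76 − b·65 = 72.92.
At (233, 369): z = 34.8 + 327.8 + 72.92 = 435.5 m.

435 m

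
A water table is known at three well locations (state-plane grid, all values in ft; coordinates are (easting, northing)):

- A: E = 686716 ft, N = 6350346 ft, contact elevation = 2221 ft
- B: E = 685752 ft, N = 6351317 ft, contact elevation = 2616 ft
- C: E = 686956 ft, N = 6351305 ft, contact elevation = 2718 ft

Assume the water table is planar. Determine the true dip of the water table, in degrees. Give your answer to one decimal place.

Two edge vectors: A→B = (-964, 971, 395), A→C = (240, 959, 497).
Normal n = (A→B) × (A→C) = (103782, 573908, -1157516).
So ∂z/∂E = −n_x/n_z = 0.08966 and ∂z/∂N = −n_y/n_z = 0.49581.
Gradient magnitude |∇z| = √(a² + b²) = √(0.00804 + 0.24583) = 0.50385.
True dip = arctan(0.50385) = 26.7°, dipping toward S (azimuth ≈ 190°).

26.7°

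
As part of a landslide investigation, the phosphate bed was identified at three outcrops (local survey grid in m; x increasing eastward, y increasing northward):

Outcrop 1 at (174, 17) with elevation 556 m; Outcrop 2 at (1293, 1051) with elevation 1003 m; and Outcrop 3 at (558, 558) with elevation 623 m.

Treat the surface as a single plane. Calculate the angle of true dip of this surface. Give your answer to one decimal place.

Let the plane be z = a·x + b·y + c.
Outcrop 2−Outcrop 1: 1119a + 1034b = 447;  Outcrop 3−Outcrop 1: 384a + 541b = 67.
Solving gives a = 0.82828, b = −0.46406.
Gradient magnitude |∇z| = √(a² + b²) = √(0.68604 + 0.21535) = 0.94942.
True dip = arctan(0.94942) = 43.5°, dipping toward WNW (azimuth ≈ 299°).

43.5°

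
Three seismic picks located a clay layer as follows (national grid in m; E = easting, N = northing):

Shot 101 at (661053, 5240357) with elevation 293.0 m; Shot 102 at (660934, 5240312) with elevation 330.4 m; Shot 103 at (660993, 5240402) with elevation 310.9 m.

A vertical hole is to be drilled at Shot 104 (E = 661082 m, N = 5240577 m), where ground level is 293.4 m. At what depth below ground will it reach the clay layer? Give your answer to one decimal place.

Let the plane be z = a·E + b·N + c.
Shot 102−Shot 101: −119a − 45b = 37.4;  Shot 103−Shot 101: −60a + 45b = 17.9.
Solving gives a = −0.308938547, b = −0.014140286.
Then c = 293 − a·661053 − b·5240357 = 278617.90.
At (661082, 5240577): z_contact = −204233.71 − 74103.26 + 278617.90 = 280.93 m.
Depth below ground = 293.4 − 280.93 = 12.5 m.

12.5 m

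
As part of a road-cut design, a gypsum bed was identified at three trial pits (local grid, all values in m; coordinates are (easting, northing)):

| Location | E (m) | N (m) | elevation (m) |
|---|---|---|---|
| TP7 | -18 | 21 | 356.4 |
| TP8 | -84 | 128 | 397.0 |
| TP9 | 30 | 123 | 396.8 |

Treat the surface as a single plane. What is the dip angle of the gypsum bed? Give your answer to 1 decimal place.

21.3°

Let the plane be z = a·E + b·N + c.
TP8−TP7: −66a + 107b = 40.6;  TP9−TP7: 48a + 102b = 40.4.
Solving gives a = 0.01530, b = 0.38888.
Gradient magnitude |∇z| = √(a² + b²) = √(0.00023 + 0.15123) = 0.38918.
True dip = arctan(0.38918) = 21.3°, dipping toward S (azimuth ≈ 182°).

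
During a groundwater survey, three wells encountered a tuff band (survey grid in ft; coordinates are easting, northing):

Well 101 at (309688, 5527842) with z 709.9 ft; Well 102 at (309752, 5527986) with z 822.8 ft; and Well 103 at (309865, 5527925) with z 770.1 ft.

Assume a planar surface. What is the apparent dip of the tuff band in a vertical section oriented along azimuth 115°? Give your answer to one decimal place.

20.3°

Let the plane be z = a·easting + b·northing + c.
Well 102−Well 101: 64a + 144b = 112.9;  Well 103−Well 101: 177a + 83b = 60.2.
Solving gives a = −0.03479, b = 0.79949.
Unit vector along 115° is (sin 115°, cos 115°) = (0.9063, -0.4226).
Slope in that direction = a·(0.9063) + b·(-0.4226) = −0.36941.
Apparent dip = arctan|0.36941| = 20.3° (true dip is 38.7°, so apparent ≤ true as expected).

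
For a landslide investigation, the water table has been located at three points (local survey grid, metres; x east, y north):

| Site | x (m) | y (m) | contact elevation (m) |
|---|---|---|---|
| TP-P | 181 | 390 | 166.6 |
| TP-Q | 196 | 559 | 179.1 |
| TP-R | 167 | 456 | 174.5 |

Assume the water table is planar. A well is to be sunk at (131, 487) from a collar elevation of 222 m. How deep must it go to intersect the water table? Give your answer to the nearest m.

39 m

Two edge vectors: TP-P→TP-Q = (15, 169, 12.5), TP-P→TP-R = (-14, 66, 7.9).
Normal n = (TP-P→TP-Q) × (TP-P→TP-R) = (510.1, -293.5, 3356).
So ∂z/∂x = −n_x/n_z = −0.15200 and ∂z/∂y = −n_y/n_z = 0.08746.
Intercept c from TP-P: 166.6 + 27.51 − 34.11 = 160.00.
At (131, 487): z_contact = −19.9 + 42.6 + 160.00 = 182.7 m.
Depth below ground = 222 − 182.7 = 39 m.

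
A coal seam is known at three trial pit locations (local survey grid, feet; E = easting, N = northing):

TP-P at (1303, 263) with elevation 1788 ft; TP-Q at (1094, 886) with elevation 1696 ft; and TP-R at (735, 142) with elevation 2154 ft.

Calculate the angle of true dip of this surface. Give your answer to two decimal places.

Two edge vectors: TP-P→TP-Q = (-209, 623, -92), TP-P→TP-R = (-568, -121, 366).
Normal n = (TP-P→TP-Q) × (TP-P→TP-R) = (216886, 128750, 379153).
So ∂z/∂E = −n_x/n_z = −0.57203 and ∂z/∂N = −n_y/n_z = −0.33957.
Gradient magnitude |∇z| = √(a² + b²) = √(0.32722 + 0.11531) = 0.66523.
True dip = arctan(0.66523) = 33.63°, dipping toward ENE (azimuth ≈ 059°).

33.63°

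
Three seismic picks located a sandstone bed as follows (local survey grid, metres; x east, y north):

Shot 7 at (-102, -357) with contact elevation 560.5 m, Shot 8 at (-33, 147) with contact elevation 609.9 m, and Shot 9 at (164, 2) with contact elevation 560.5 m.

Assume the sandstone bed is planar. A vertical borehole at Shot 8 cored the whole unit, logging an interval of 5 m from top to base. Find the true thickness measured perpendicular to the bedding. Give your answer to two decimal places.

Two edge vectors: Shot 7→Shot 8 = (69, 504, 49.4), Shot 7→Shot 9 = (266, 359, 0).
Normal n = (Shot 7→Shot 8) × (Shot 7→Shot 9) = (-17734.6, 13140.4, -109293).
So ∂z/∂x = −n_x/n_z = −0.16227 and ∂z/∂y = −n_y/n_z = 0.12023.
|∇z| = √(a²+b²) = 0.20196, so dip δ = arctan(0.20196) = 11.42°.
True thickness = vertical thickness × cos δ = 5 × cos 11.42° = 4.90 m.

4.90 m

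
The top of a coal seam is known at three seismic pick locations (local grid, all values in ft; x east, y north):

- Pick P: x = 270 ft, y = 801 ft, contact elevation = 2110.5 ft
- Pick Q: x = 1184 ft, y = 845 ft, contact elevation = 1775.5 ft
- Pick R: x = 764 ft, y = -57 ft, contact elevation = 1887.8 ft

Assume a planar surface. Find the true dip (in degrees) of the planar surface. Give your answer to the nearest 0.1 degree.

20.4°

Let the plane be z = a·x + b·y + c.
Pick Q−Pick P: 914a + 44b = −335;  Pick R−Pick P: 494a − 858b = −222.7.
Solving gives a = −0.36879, b = 0.04722.
Gradient magnitude |∇z| = √(a² + b²) = √(0.13601 + 0.00223) = 0.37180.
True dip = arctan(0.37180) = 20.4°, dipping toward E (azimuth ≈ 097°).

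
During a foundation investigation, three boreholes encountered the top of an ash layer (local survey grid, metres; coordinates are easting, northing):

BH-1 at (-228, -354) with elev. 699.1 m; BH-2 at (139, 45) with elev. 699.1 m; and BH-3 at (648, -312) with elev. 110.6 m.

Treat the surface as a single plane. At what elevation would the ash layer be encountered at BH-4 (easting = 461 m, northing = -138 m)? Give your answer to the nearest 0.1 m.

Let the plane be z = a·easting + b·northing + c.
BH-2−BH-1: 367a + 399b = 0;  BH-3−BH-1: 876a + 42b = −588.5.
Solving gives a = −0.70280, b = 0.64643.
Then c = 699.1 − a·-228 − b·-354 = 767.70.
At (461, -138): z = −324.0 − 89.2 + 767.70 = 354.5 m.

354.5 m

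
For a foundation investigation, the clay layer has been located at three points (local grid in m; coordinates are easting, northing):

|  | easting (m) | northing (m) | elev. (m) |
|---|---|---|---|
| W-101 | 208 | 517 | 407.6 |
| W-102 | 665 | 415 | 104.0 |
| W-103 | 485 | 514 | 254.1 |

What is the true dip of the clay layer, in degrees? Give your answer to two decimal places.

Let the plane be z = a·easting + b·northing + c.
W-102−W-101: 457a − 102b = −303.6;  W-103−W-101: 277a − 3b = −153.5.
Solving gives a = −0.54853, b = 0.51883.
Gradient magnitude |∇z| = √(a² + b²) = √(0.30089 + 0.26918) = 0.75503.
True dip = arctan(0.75503) = 37.05°, dipping toward SE (azimuth ≈ 133°).

37.05°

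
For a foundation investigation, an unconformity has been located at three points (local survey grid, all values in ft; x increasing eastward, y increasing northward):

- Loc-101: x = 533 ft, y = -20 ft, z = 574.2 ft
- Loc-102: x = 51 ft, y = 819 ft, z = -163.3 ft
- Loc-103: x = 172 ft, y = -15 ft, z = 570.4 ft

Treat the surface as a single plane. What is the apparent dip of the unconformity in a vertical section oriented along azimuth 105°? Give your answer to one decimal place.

Let the plane be z = a·x + b·y + c.
Loc-102−Loc-101: −482a + 839b = −737.5;  Loc-103−Loc-101: −361a + 5b = −3.8.
Solving gives a = −0.00166, b = −0.87998.
Unit vector along 105° is (sin 105°, cos 105°) = (0.9659, -0.2588).
Slope in that direction = a·(0.9659) + b·(-0.2588) = 0.22615.
Apparent dip = arctan|0.22615| = 12.7° (true dip is 41.3°, so apparent ≤ true as expected).

12.7°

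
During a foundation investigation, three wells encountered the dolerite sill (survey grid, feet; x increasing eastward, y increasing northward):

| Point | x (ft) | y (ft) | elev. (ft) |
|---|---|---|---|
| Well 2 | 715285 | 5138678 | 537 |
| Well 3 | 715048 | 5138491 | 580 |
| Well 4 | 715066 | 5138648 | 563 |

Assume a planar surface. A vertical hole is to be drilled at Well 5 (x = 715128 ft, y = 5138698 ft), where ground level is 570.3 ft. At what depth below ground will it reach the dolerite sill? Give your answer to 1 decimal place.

Two edge vectors: Well 2→Well 3 = (-237, -187, 43), Well 2→Well 4 = (-219, -30, 26).
Normal n = (Well 2→Well 3) × (Well 2→Well 4) = (-3572, -3255, -33843).
So ∂z/∂x = −n_x/n_z = −0.105546199 and ∂z/∂y = −n_y/n_z = −0.096179417.
Intercept c from Well 2: 537 + 75495.61 + 494235.05 = 570267.67.
At (715128, 5138698): z_contact = −75479.04 − 494236.98 + 570267.67 = 551.65 ft.
Depth below ground = 570.3 − 551.65 = 18.7 ft.

18.7 ft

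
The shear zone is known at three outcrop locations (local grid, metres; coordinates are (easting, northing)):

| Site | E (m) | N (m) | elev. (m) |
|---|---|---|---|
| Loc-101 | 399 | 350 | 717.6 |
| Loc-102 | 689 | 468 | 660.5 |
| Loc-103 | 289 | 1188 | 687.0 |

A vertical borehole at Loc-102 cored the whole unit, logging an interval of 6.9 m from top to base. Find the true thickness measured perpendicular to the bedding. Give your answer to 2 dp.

6.79 m

Two edge vectors: Loc-101→Loc-102 = (290, 118, -57.1), Loc-101→Loc-103 = (-110, 838, -30.6).
Normal n = (Loc-101→Loc-102) × (Loc-101→Loc-103) = (44239, 15155, 256000).
So ∂z/∂E = −n_x/n_z = −0.17281 and ∂z/∂N = −n_y/n_z = −0.05920.
|∇z| = √(a²+b²) = 0.18267, so dip δ = arctan(0.18267) = 10.35°.
True thickness = vertical thickness × cos δ = 6.9 × cos 10.35° = 6.79 m.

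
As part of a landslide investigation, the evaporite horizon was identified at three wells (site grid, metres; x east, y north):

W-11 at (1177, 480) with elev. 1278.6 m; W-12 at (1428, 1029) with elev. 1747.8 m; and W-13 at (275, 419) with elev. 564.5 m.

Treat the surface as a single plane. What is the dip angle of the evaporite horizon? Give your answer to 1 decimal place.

Two edge vectors: W-11→W-12 = (251, 549, 469.2), W-11→W-13 = (-902, -61, -714.1).
Normal n = (W-11→W-12) × (W-11→W-13) = (-363419.7, -243979.3, 479887).
So ∂z/∂x = −n_x/n_z = 0.75730 and ∂z/∂y = −n_y/n_z = 0.50841.
Gradient magnitude |∇z| = √(a² + b²) = √(0.57351 + 0.25848) = 0.91213.
True dip = arctan(0.91213) = 42.4°, dipping toward SW (azimuth ≈ 236°).

42.4°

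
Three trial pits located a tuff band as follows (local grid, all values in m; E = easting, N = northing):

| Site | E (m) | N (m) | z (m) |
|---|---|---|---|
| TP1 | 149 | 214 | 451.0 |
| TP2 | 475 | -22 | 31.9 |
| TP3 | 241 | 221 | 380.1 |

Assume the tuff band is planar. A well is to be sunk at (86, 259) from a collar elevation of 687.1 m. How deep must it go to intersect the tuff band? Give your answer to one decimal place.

155.5 m

Let the plane be z = a·E + b·N + c.
TP2−TP1: 326a − 236b = −419.1;  TP3−TP1: 92a + 7b = −70.9.
Solving gives a = −0.81963, b = 0.64365.
Then c = 451 − a·149 − b·214 = 435.38.
At (86, 259): z_contact = −70.49 + 166.71 + 435.38 = 531.60 m.
Depth below ground = 687.1 − 531.60 = 155.5 m.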